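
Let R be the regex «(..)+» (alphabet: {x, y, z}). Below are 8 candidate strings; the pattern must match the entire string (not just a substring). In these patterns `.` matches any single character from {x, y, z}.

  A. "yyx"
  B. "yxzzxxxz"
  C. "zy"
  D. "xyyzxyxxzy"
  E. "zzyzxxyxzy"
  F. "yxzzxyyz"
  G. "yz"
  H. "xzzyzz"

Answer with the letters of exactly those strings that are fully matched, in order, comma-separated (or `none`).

B, C, D, E, F, G, H

A → no match
B → match
C → match
D → match
E → match
F → match
G → match
H → match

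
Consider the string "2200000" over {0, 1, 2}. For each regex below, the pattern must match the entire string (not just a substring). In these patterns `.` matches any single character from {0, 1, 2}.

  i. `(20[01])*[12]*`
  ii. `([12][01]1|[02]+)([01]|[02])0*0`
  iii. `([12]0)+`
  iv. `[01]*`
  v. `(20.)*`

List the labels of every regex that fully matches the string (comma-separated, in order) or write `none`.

i → no match
ii → match
iii → no match
iv → no match
v → no match

ii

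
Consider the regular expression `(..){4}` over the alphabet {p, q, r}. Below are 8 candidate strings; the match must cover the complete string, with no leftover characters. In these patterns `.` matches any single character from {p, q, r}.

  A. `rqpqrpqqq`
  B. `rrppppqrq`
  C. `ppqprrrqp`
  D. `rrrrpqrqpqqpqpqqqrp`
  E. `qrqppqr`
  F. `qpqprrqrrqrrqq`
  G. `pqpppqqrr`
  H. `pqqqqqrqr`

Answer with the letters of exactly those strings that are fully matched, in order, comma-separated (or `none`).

none

A → no match
B → no match
C → no match
D → no match
E → no match
F → no match
G → no match
H → no match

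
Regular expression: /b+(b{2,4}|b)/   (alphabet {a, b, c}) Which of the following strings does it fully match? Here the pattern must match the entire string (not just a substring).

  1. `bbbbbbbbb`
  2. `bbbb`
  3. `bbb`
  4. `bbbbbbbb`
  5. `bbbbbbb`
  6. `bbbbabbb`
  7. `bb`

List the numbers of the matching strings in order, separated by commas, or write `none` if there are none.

1, 2, 3, 4, 5, 7

1. `bbbbbbbbb` → match
2. `bbbb` → match
3. `bbb` → match
4. `bbbbbbbb` → match
5. `bbbbbbb` → match
6. `bbbbabbb` → no match
7. `bb` → match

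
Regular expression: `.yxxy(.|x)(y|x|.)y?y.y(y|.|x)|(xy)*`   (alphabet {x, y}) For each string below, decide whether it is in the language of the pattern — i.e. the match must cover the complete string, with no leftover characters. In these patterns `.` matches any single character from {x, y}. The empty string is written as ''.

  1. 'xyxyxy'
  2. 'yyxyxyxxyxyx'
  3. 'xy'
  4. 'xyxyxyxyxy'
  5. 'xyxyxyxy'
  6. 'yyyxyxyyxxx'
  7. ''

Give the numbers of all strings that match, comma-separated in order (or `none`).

1 → match
2 → no match
3 → match
4 → match
5 → match
6 → no match
7 → match

1, 3, 4, 5, 7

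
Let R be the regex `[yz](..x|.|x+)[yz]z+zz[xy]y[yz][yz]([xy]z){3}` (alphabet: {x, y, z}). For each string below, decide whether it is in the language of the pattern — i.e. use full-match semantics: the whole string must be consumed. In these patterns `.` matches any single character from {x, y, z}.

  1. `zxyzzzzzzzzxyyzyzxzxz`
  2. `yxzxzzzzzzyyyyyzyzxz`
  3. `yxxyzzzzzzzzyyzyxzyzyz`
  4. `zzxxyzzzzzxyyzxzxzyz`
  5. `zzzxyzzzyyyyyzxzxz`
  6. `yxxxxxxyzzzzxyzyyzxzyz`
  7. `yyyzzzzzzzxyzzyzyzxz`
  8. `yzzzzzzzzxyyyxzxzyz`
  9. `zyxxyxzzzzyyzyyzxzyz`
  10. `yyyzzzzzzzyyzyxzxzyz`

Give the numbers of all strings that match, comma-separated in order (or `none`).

1, 2, 3, 4, 5, 6, 7, 8, 10

1 → match
2 → match
3 → match
4 → match
5 → match
6 → match
7 → match
8 → match
9 → no match
10 → match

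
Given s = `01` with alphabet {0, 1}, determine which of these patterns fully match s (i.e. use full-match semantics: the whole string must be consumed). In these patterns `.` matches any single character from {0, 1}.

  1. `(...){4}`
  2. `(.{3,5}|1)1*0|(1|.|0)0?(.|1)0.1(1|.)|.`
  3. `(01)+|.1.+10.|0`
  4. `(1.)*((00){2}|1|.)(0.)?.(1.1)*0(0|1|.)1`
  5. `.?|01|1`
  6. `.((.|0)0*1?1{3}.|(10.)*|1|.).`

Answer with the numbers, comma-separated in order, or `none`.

1 → no match
2 → no match
3 → match
4 → no match
5 → match
6 → match

3, 5, 6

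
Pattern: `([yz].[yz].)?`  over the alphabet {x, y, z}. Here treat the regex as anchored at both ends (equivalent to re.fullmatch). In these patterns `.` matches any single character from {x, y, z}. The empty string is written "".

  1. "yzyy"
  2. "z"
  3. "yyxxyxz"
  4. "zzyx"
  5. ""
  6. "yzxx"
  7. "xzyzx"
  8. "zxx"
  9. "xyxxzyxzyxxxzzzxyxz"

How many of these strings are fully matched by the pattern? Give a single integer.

3

1 → match
2 → no match
3 → no match
4 → match
5 → match
6 → no match
7 → no match
8 → no match
9 → no match
Total matched: 3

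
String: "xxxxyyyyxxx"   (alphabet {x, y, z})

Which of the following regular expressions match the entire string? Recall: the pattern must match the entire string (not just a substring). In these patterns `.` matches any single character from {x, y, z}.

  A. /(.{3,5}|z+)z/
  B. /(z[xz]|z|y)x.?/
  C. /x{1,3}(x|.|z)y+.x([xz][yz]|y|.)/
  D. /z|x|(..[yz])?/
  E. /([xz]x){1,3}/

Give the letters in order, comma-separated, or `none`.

A → no match — must end with "z"
B → no match
C → match
D → no match
E → no match

C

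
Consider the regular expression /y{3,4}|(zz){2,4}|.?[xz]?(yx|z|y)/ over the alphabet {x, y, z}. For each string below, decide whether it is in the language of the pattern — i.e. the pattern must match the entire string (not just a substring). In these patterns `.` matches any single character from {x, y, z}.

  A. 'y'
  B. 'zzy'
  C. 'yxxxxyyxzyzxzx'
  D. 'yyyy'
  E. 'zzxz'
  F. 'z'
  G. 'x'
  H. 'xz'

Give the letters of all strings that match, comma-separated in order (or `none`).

A → match
B → match
C → no match
D → match
E → no match
F → match
G → no match
H → match

A, B, D, F, H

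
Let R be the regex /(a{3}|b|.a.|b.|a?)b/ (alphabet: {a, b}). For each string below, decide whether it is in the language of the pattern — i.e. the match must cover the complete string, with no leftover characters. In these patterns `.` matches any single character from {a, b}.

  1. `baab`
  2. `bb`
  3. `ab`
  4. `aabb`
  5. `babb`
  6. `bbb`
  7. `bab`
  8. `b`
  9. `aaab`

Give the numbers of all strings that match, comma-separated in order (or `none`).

1, 2, 3, 4, 5, 6, 7, 8, 9

1 → match
2 → match
3 → match
4 → match
5 → match
6 → match
7 → match
8 → match
9 → match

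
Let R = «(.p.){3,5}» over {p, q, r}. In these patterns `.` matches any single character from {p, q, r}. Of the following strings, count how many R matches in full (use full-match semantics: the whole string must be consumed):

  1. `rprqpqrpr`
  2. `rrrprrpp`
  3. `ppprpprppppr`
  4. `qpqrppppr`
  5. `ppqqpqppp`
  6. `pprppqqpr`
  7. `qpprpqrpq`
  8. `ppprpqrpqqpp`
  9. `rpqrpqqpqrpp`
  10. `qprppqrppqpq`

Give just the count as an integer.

9

1 → match
2 → no match
3 → match
4 → match
5 → match
6 → match
7 → match
8 → match
9 → match
10 → match
Total matched: 9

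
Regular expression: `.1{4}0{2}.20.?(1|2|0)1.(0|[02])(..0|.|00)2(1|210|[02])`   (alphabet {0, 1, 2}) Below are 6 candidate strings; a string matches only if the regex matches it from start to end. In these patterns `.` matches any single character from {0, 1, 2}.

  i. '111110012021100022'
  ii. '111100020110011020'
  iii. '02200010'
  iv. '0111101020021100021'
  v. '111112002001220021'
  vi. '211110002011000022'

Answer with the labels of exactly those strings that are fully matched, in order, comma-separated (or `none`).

i, vi

i → match
ii → no match
iii. '02200010' → no match
iv → no match
v → no match
vi → match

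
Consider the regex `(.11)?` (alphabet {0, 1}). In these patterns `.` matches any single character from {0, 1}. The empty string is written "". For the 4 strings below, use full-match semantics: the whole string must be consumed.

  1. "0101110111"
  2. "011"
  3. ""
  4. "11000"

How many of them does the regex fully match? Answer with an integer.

2

1 → no match
2 → match
3 → match
4 → no match
Total matched: 2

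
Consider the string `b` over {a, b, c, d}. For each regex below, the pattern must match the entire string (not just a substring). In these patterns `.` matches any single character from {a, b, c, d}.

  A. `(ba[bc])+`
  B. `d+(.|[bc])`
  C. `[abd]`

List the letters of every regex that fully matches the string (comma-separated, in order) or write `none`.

A → no match — must start with `ba`
B → no match — must start with `d`
C → match

C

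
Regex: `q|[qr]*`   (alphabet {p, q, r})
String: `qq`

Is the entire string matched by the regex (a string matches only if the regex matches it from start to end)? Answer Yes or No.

Yes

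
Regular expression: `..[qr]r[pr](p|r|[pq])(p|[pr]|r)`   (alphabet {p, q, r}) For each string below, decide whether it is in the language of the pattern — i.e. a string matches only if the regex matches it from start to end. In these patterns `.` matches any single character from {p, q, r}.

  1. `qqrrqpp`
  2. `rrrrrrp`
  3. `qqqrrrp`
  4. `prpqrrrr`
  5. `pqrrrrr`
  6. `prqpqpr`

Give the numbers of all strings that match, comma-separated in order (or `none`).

2, 3, 5

1 → no match
2 → match
3 → match
4 → no match
5 → match
6 → no match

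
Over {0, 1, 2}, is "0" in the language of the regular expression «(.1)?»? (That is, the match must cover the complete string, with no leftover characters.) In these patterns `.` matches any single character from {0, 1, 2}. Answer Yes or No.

No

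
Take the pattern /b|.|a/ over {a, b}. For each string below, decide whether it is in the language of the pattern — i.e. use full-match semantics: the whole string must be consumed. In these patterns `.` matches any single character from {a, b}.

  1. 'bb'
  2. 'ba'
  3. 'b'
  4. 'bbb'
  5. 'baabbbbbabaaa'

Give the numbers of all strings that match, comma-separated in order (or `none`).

1 → no match
2 → no match
3 → match
4 → no match
5 → no match

3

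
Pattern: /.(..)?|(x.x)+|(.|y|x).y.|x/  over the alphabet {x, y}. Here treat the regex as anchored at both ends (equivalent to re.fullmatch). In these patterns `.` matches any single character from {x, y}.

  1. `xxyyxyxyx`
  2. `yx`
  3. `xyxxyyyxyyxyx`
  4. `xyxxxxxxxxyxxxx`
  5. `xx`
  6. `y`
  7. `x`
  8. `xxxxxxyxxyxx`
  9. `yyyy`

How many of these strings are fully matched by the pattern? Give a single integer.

4

1. `xxyyxyxyx` → no match
2. `yx` → no match
3 → no match
4 → match
5. `xx` → no match
6. `y` → match
7. `x` → match
8. `xxxxxxyxxyxx` → no match
9. `yyyy` → match
Total matched: 4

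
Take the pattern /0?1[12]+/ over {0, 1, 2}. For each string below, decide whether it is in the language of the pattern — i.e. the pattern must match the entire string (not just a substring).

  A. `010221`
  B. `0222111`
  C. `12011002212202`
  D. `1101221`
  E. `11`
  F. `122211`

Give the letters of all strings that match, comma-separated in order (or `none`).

E, F

A. `010221` → no match
B. `0222111` → no match
C → no match
D. `1101221` → no match
E. `11` → match
F. `122211` → match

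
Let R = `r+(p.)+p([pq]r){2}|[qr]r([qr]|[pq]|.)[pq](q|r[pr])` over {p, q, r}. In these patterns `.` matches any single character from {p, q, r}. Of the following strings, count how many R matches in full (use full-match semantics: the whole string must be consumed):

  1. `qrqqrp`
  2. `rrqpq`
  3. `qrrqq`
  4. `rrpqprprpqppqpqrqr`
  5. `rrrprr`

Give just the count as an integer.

4

1 → match
2 → match
3 → match
4 → no match
5 → match
Total matched: 4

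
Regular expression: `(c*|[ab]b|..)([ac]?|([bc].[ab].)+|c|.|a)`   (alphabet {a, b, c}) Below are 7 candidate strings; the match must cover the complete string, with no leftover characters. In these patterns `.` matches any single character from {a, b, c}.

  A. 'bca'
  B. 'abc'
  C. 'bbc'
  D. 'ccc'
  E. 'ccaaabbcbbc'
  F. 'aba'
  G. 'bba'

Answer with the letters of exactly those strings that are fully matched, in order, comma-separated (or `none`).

A → match
B → match
C → match
D → match
E → no match
F → match
G → match

A, B, C, D, F, G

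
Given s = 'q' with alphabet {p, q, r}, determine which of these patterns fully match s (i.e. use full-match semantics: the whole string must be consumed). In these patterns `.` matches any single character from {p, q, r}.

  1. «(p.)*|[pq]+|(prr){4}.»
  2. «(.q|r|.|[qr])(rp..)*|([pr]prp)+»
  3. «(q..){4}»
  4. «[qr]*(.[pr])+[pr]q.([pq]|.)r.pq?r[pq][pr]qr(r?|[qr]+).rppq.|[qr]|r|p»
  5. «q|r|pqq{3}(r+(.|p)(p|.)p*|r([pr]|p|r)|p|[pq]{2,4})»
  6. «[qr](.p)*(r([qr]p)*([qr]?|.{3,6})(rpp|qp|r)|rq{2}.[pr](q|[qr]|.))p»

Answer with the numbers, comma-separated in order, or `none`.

1 → match
2 → match
3 → no match
4 → match
5 → match
6 → no match — must end with 'p'

1, 2, 4, 5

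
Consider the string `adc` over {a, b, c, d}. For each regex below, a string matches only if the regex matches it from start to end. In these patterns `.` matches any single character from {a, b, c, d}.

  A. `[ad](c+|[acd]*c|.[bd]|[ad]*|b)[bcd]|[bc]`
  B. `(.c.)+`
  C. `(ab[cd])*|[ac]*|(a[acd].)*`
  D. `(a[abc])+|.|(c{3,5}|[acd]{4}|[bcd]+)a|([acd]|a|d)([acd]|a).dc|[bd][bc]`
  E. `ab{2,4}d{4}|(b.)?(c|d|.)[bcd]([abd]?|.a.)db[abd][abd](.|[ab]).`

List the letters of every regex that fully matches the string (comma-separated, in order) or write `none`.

A, C

A → match
B → no match
C → match
D → no match
E → no match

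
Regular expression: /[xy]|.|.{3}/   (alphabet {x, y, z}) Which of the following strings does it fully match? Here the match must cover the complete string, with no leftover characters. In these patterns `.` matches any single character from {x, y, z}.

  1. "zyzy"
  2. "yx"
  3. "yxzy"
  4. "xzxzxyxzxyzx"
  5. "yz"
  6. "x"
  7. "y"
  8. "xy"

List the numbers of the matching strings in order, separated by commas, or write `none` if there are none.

6, 7

1 → no match
2 → no match
3 → no match
4 → no match
5 → no match
6 → match
7 → match
8 → no match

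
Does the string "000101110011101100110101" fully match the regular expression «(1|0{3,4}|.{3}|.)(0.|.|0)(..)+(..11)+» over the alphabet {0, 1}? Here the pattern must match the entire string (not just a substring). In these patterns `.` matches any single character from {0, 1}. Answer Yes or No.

Every match must end with "11", but "000101110011101100110101" does not.

No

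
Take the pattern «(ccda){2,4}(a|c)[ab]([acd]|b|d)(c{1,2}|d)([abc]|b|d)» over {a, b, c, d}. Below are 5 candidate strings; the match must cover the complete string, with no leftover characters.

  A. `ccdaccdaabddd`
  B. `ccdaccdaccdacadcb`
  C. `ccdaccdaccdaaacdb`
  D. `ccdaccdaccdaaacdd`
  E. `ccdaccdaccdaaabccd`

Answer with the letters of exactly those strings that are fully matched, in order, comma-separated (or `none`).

A, B, C, D, E

A → match
B → match
C → match
D → match
E → match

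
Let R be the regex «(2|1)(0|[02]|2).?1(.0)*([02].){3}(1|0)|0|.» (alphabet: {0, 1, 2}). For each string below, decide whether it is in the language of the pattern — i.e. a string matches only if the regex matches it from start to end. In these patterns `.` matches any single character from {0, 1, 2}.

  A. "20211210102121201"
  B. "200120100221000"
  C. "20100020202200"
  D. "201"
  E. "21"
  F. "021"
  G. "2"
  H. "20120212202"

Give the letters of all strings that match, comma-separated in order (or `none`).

B, G

A → no match
B → match
C → no match
D → no match
E → no match
F → no match
G → match
H → no match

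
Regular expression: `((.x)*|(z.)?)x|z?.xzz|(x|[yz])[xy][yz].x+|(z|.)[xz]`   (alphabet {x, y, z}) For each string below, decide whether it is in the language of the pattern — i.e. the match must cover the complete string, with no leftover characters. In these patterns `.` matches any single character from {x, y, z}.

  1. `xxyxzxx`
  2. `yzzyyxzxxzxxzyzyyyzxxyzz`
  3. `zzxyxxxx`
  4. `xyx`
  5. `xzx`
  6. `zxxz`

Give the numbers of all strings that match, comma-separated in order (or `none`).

1

1 → match
2 → no match
3 → no match
4 → no match
5 → no match
6 → no match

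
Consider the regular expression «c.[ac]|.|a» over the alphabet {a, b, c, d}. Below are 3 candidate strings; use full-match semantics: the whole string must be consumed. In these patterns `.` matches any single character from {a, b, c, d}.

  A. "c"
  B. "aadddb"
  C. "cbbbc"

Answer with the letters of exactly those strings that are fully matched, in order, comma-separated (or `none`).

A → match
B → no match
C → no match

A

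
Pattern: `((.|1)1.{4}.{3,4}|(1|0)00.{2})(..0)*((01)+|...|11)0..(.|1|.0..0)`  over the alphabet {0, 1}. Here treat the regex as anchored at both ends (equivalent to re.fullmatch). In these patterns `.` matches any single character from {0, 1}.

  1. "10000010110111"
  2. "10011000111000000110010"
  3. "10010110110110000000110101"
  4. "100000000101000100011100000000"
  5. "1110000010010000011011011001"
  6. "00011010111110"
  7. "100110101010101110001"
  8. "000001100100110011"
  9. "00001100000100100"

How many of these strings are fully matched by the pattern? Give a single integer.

3

1 → match
2 → no match
3 → match
4 → no match
5 → no match
6 → no match
7 → no match
8 → match
9 → no match
Total matched: 3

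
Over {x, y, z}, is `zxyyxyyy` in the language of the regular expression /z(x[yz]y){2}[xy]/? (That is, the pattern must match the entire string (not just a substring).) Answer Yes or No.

Yes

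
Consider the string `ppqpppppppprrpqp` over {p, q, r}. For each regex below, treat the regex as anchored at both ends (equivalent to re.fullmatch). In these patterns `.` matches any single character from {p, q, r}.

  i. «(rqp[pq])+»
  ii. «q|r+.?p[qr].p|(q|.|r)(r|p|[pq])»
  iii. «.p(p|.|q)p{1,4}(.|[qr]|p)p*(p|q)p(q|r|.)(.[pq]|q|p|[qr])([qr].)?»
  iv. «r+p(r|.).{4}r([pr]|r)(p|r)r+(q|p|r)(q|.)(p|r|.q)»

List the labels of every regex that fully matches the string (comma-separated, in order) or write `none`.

iii

i → no match — must start with `rqp`
ii → no match
iii → match
iv → no match — must start with `r`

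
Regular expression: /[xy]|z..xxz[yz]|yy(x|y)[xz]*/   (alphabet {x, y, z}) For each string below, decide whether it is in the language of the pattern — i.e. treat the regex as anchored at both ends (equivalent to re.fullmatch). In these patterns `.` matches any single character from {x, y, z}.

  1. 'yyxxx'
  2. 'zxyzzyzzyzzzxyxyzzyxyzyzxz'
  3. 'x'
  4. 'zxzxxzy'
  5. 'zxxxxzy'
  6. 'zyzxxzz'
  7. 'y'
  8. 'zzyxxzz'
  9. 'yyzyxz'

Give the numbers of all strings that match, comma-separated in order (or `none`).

1, 3, 4, 5, 6, 7, 8

1. 'yyxxx' → match
2 → no match
3. 'x' → match
4. 'zxzxxzy' → match
5. 'zxxxxzy' → match
6. 'zyzxxzz' → match
7. 'y' → match
8. 'zzyxxzz' → match
9. 'yyzyxz' → no match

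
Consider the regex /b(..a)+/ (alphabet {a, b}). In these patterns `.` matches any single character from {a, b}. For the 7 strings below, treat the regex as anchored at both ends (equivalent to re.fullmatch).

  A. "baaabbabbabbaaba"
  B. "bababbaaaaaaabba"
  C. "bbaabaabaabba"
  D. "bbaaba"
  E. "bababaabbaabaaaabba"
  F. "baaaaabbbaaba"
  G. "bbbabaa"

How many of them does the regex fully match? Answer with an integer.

A → match
B → match
C → match
D. "bbaaba" → no match
E → match
F → no match
G. "bbbabaa" → match
Total matched: 5

5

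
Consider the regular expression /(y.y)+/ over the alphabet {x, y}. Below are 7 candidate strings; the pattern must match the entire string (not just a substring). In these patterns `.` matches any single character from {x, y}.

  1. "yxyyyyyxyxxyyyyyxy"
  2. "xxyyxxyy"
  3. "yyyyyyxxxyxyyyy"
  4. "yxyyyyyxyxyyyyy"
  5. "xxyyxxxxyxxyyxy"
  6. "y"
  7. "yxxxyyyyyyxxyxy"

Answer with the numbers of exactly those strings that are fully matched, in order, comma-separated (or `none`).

none

1 → no match
2 → no match — must start with "y"
3 → no match
4 → no match
5 → no match — must start with "y"
6 → no match
7 → no match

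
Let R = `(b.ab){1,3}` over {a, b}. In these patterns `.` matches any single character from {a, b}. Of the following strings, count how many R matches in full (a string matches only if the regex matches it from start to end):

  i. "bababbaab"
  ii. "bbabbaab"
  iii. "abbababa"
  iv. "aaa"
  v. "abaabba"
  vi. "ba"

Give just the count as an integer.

1

i. "bababbaab" → no match
ii. "bbabbaab" → match
iii. "abbababa" → no match — must start with "b"
iv. "aaa" → no match — must start with "b"
v. "abaabba" → no match — must start with "b"
vi. "ba" → no match — must end with "ab"
Total matched: 1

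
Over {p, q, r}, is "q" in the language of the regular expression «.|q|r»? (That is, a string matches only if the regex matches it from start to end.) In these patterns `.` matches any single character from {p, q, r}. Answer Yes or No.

Yes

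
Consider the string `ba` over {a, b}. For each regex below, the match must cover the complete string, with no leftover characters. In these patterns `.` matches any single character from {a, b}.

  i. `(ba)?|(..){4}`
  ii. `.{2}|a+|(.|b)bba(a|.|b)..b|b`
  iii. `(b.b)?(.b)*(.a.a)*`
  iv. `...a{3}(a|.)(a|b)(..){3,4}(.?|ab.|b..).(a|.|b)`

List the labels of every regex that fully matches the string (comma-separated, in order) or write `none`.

i → match
ii → match
iii → no match
iv → no match

i, ii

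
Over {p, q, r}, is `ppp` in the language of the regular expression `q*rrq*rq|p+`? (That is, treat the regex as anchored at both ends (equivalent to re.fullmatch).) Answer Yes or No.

Yes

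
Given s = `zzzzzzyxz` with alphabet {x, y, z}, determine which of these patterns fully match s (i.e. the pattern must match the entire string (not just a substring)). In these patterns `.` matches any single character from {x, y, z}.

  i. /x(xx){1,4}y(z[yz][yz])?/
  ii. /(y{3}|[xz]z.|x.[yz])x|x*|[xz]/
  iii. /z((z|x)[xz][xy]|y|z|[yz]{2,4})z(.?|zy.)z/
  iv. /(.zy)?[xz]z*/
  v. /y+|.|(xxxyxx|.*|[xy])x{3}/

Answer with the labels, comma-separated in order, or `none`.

iii

i → no match — must start with `xxx`
ii → no match
iii → match
iv → no match
v → no match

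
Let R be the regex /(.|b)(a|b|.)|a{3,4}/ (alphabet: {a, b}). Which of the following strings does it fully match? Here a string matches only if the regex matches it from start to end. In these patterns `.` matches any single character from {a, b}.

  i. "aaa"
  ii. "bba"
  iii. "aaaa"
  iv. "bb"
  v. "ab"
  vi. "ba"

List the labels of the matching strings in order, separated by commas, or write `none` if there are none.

i, iii, iv, v, vi

i → match
ii → no match
iii → match
iv → match
v → match
vi → match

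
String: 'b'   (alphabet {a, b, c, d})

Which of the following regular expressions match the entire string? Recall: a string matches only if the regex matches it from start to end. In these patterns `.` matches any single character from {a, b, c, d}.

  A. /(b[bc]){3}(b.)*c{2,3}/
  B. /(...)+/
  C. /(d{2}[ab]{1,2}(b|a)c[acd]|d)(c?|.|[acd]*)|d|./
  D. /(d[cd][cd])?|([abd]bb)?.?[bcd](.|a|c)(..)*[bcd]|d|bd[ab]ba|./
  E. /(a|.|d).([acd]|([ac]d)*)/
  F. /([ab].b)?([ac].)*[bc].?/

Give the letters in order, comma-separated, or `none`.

A → no match — must end with 'c'
B → no match
C → match
D → match
E → no match
F → match

C, D, F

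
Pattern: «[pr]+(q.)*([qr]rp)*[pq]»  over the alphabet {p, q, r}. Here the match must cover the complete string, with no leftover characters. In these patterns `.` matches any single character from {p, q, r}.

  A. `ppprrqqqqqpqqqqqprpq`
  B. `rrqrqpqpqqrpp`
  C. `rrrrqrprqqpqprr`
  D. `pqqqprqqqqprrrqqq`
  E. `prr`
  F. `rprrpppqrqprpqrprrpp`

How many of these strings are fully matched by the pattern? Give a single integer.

A → no match
B → no match
C → no match
D → no match
E → no match
F → no match
Total matched: 0

0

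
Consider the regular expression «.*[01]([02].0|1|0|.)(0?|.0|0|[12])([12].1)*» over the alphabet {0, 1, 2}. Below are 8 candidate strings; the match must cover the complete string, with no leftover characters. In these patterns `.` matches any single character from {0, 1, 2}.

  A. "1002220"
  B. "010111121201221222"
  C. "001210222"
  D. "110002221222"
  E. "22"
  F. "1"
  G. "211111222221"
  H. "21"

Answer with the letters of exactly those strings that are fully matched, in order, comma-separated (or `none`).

A → no match
B → no match
C → no match
D → no match
E → no match
F → no match
G → no match
H → no match

none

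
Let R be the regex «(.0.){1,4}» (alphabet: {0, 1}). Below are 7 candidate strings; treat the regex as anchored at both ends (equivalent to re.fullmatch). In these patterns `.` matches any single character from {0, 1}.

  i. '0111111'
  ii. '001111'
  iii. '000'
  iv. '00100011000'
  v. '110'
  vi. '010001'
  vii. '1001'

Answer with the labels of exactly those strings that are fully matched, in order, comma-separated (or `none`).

i → no match
ii → no match
iii → match
iv → no match
v → no match
vi → no match
vii → no match

iii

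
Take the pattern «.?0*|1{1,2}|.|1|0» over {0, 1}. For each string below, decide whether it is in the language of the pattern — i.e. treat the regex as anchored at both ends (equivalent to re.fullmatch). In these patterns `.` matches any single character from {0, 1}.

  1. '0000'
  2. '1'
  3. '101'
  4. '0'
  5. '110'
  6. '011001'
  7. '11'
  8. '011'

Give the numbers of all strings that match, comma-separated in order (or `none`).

1 → match
2 → match
3 → no match
4 → match
5 → no match
6 → no match
7 → match
8 → no match

1, 2, 4, 7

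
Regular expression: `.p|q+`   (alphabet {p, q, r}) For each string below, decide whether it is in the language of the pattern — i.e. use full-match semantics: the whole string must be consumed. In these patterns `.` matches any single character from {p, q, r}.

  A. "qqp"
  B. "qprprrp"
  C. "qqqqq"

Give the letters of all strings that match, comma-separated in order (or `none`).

A → no match
B → no match
C → match

C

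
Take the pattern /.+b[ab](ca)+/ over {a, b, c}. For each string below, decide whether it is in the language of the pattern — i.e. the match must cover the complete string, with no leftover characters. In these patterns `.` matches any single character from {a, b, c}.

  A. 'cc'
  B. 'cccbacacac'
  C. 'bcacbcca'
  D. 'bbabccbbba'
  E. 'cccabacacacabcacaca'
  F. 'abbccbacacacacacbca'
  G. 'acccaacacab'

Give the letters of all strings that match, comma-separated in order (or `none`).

A → no match — must end with 'ca'
B → no match — must end with 'ca'
C → no match
D → no match — must end with 'ca'
E → no match
F → no match
G → no match — must end with 'ca'

none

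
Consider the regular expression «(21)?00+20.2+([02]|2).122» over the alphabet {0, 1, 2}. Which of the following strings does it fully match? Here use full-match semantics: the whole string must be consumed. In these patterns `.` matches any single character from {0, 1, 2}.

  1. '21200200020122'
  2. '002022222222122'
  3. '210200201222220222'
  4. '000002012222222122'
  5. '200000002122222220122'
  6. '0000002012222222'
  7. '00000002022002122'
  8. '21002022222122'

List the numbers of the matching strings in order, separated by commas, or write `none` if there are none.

2, 4, 8

1 → no match
2 → match
3 → no match — must end with '122'
4 → match
5 → no match
6 → no match — must end with '122'
7 → no match
8 → match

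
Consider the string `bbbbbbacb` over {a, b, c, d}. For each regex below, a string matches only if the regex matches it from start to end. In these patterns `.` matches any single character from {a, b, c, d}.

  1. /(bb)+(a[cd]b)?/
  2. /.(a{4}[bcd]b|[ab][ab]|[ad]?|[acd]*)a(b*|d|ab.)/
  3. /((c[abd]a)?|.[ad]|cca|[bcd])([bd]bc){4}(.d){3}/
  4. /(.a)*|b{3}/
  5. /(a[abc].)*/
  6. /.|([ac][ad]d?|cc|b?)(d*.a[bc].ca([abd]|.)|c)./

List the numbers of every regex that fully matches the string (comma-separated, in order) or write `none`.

1 → match
2 → no match
3 → no match — must end with `d`
4 → no match
5 → no match
6 → no match

1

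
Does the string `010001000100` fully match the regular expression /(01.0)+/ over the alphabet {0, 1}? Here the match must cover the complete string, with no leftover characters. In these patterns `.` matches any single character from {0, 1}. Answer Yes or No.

Yes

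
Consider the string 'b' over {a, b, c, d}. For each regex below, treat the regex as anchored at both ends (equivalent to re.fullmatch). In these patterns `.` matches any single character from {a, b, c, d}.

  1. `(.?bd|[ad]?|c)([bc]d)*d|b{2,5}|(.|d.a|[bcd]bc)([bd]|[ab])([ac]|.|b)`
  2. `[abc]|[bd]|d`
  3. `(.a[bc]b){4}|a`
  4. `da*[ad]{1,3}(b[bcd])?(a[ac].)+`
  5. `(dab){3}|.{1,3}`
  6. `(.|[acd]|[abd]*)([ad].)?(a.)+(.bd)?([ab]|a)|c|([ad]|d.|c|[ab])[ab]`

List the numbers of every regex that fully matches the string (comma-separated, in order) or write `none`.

2, 5

1 → no match
2 → match
3 → no match
4 → no match — must start with 'd'
5 → match
6 → no match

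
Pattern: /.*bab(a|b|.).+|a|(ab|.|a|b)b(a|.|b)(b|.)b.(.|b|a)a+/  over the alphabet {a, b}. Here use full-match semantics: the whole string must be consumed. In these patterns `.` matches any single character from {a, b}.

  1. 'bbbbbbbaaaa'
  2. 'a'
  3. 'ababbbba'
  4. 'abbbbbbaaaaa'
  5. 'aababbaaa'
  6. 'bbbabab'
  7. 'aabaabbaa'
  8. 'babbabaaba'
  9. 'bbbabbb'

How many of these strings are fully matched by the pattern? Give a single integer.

8

1. 'bbbbbbbaaaa' → match
2. 'a' → match
3. 'ababbbba' → match
4. 'abbbbbbaaaaa' → match
5. 'aababbaaa' → match
6. 'bbbabab' → match
7. 'aabaabbaa' → no match
8. 'babbabaaba' → match
9. 'bbbabbb' → match
Total matched: 8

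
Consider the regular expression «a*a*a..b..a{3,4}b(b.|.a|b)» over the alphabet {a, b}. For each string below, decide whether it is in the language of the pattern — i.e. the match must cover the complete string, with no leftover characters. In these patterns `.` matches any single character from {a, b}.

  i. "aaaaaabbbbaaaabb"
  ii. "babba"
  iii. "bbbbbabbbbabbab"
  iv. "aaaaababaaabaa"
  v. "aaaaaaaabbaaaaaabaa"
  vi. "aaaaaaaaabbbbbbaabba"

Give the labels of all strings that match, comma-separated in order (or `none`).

i → match
ii → no match
iii → no match
iv → match
v → match
vi → no match

i, iv, v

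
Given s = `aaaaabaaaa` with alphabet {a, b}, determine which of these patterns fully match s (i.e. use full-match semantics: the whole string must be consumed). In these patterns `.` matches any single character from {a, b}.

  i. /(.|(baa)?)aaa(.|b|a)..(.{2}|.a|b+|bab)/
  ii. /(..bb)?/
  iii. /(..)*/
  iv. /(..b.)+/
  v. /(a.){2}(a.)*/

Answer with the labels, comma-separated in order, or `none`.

iii, v

i → no match
ii → no match
iii → match
iv → no match
v → match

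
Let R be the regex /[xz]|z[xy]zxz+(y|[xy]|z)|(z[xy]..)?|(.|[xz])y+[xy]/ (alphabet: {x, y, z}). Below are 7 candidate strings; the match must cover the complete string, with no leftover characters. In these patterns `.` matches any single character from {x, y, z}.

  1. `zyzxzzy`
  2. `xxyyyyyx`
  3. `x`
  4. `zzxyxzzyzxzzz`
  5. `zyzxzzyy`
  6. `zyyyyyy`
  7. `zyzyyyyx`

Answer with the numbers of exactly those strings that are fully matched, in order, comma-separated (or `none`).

1, 3, 6

1 → match
2 → no match
3 → match
4 → no match
5 → no match
6 → match
7 → no match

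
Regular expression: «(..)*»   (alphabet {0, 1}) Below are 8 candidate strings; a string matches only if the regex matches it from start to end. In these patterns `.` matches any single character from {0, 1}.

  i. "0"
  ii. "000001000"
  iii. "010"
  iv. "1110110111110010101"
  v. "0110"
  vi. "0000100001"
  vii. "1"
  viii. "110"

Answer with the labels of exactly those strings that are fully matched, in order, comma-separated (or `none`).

i → no match
ii → no match
iii → no match
iv → no match
v → match
vi → match
vii → no match
viii → no match

v, vi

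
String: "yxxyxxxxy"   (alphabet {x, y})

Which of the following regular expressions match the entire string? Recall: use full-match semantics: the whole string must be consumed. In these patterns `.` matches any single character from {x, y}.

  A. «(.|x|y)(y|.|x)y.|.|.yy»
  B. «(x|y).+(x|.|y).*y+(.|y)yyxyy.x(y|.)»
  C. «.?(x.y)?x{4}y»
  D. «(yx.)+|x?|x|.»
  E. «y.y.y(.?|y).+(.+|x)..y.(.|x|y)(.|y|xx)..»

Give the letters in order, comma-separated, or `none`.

A → no match
B → no match
C → match
D → no match
E → no match

C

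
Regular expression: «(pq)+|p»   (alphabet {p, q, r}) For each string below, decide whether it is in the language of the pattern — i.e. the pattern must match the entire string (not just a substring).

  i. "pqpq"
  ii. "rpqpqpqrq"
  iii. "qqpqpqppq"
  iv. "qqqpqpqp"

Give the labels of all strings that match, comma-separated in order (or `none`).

i. "pqpq" → match
ii. "rpqpqpqrq" → no match
iii. "qqpqpqppq" → no match
iv. "qqqpqpqp" → no match

i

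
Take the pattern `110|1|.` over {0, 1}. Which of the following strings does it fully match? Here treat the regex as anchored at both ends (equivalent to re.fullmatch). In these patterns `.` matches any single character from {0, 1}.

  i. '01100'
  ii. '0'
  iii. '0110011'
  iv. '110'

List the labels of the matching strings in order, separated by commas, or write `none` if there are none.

ii, iv

i → no match
ii → match
iii → no match
iv → match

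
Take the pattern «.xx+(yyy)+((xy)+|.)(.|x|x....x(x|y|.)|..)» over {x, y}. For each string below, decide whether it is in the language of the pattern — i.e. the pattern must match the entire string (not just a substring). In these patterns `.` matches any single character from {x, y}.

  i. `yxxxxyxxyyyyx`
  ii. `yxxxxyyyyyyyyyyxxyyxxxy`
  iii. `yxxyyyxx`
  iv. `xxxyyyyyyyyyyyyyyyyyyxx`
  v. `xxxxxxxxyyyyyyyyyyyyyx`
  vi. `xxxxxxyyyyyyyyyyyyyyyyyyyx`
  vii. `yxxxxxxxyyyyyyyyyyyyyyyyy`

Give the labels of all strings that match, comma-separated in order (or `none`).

i → no match
ii → no match
iii → match
iv → match
v → match
vi → match
vii → match

iii, iv, v, vi, vii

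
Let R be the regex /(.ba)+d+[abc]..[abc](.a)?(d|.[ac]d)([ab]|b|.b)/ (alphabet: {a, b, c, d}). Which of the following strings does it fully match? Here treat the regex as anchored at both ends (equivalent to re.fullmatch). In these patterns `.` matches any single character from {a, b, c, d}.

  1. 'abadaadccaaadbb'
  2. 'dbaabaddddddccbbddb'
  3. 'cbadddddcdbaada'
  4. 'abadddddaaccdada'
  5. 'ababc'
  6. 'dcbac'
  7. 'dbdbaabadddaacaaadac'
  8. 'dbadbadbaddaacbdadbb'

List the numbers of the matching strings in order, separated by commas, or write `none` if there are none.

1 → match
2 → match
3 → no match
4 → match
5. 'ababc' → no match
6. 'dcbac' → no match
7 → no match
8 → match

1, 2, 4, 8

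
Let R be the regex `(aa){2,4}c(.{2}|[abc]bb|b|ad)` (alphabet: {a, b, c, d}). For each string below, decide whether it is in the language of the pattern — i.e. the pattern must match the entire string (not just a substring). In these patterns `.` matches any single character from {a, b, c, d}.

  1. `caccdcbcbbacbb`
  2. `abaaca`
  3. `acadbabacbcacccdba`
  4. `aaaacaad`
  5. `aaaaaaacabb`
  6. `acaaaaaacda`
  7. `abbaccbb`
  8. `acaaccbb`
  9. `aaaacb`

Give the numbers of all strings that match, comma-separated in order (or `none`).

9

1 → no match — must start with `aa`
2 → no match — must start with `aa`
3 → no match — must start with `aa`
4 → no match
5 → no match
6 → no match — must start with `aa`
7 → no match — must start with `aa`
8 → no match — must start with `aa`
9 → match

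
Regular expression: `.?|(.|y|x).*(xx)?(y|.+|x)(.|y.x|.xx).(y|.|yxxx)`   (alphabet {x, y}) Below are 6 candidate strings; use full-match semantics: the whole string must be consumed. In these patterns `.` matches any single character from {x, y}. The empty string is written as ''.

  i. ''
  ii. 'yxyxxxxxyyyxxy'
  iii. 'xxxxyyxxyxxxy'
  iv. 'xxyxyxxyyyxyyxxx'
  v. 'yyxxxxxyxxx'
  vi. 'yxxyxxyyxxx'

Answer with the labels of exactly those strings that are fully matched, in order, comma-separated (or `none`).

i → match
ii → match
iii → match
iv → match
v → match
vi → match

i, ii, iii, iv, v, vi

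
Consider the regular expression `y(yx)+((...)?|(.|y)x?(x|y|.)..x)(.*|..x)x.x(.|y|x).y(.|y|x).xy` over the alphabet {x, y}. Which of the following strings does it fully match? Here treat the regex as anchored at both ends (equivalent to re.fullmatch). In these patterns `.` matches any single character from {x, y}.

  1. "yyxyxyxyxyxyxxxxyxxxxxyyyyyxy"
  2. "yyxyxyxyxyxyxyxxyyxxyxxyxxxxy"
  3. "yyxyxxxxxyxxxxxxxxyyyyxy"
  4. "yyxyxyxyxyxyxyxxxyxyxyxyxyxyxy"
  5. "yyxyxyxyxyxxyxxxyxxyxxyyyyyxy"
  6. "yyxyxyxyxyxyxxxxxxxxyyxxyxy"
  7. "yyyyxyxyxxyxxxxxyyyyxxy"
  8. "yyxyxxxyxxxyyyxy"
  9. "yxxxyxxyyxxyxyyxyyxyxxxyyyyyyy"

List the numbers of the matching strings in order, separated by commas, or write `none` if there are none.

1, 3, 4, 8

1 → match
2 → no match
3 → match
4 → match
5 → no match
6 → no match
7 → no match — must start with "yyx"
8 → match
9 → no match — must start with "yyx"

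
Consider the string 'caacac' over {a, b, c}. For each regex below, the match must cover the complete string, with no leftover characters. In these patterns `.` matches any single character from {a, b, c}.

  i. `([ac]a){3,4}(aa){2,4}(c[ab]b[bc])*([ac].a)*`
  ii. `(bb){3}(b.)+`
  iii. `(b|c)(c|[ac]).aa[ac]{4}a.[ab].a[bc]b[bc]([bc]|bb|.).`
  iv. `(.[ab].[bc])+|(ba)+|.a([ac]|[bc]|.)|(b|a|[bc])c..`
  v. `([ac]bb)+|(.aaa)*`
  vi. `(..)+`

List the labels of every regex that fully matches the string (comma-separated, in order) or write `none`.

vi

i → no match
ii → no match — must start with 'bb'
iii → no match
iv → no match
v → no match
vi → match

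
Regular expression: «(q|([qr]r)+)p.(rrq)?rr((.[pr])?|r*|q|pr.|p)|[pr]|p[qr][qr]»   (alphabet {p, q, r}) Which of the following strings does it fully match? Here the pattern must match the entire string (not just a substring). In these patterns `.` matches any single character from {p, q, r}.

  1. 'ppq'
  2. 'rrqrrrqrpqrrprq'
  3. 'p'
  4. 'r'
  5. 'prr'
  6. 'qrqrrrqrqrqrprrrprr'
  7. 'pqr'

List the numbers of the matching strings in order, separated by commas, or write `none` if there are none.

2, 3, 4, 5, 6, 7

1 → no match
2 → match
3 → match
4 → match
5 → match
6 → match
7 → match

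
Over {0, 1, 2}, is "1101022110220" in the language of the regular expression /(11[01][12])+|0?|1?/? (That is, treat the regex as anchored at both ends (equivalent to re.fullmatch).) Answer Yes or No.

No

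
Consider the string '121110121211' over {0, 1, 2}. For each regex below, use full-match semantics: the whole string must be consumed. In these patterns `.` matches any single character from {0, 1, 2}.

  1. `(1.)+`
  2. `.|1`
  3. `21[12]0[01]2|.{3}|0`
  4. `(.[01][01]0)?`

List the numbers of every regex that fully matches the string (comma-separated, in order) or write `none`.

1

1 → match
2 → no match
3 → no match
4 → no match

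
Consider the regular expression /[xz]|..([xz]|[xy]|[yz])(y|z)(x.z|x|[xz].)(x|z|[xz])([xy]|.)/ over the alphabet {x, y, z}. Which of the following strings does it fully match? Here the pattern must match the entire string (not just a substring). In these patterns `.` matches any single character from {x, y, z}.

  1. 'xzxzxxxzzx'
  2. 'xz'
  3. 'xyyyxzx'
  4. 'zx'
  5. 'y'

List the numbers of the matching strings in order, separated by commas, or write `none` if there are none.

1 → no match
2 → no match
3 → match
4 → no match
5 → no match

3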